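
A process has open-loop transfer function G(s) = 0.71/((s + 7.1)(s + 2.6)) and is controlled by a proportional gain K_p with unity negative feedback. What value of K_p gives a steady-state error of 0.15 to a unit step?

The loop is type 0, so e_ss(step) = 1/(1 + K_pos) with K_pos = K_p·G(0).
G(0) = 0.03846. Require 1/(1 + K_p·0.03846) = 0.15, so 1 + 0.03846·K_p = 6.667.
K_p = (6.667 − 1)/0.03846 = 147.

K_p = 147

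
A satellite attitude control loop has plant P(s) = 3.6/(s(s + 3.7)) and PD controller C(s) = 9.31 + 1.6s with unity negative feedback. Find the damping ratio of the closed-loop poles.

ζ = 0.817

Forward path: (9.31 + 1.6s)·3.6/(s(s+3.7)). The closed-loop characteristic equation is s² + (3.7 + 3.6·1.6)s + 3.6·9.31 = 0.
That is s² + 9.46s + 33.52 = 0, so ω_n = 5.789 rad/s and ζ = 9.46/(2·5.789) = 0.817.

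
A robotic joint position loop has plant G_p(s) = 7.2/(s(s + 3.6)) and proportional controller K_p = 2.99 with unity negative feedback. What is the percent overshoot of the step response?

26.7%

The closed-loop denominator s² + 3.6s + 21.53 gives ω_n = √21.53 = 4.64 and ζ = 3.6/(2ω_n) = 0.3879.
%OS = 100·exp(−πζ/√(1−ζ²)) = 100·exp(−π·0.3879/√0.8495) = 26.7%.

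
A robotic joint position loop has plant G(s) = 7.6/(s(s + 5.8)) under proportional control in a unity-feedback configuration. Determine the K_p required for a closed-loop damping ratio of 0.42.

Closed-loop characteristic equation: s² + 5.8s + K_p·7.6 = 0.
So ω_n = √(7.6K_p) and 2ζω_n = 5.8, giving ζ = 5.8/(2√(7.6K_p)).
Setting ζ = 0.42: √(7.6K_p) = 5.8/(2·0.42) = 6.905, so K_p = 47.68/7.6 = 6.27.

K_p = 6.27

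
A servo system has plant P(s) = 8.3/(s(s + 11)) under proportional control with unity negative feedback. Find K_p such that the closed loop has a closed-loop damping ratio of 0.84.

Closed-loop characteristic equation: s² + 11s + K_p·8.3 = 0.
So ω_n = √(8.3K_p) and 2ζω_n = 11, giving ζ = 11/(2√(8.3K_p)).
Setting ζ = 0.84: √(8.3K_p) = 11/(2·0.84) = 6.548, so K_p = 42.87/8.3 = 5.17.

K_p = 5.17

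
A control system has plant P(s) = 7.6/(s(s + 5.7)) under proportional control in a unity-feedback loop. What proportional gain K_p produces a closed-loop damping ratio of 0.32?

K_p = 10.4

Closed-loop characteristic equation: s² + 5.7s + K_p·7.6 = 0.
So ω_n = √(7.6K_p) and 2ζω_n = 5.7, giving ζ = 5.7/(2√(7.6K_p)).
Setting ζ = 0.32: √(7.6K_p) = 5.7/(2·0.32) = 8.906, so K_p = 79.32/7.6 = 10.4.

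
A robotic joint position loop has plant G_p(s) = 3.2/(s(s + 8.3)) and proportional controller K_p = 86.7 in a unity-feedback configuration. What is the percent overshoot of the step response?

From 1 + K_pG_p(s) = 0: s² + 8.3s + 277.4 = 0 ⇒ ω_n = 16.66, ζ = 0.2492.
%OS = 100·exp(−πζ/√(1−ζ²)) = 100·exp(−π·0.2492/√0.9379) = 44.6%.

44.6%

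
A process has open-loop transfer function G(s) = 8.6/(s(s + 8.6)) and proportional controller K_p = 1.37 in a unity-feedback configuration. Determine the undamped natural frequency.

With unity feedback the closed-loop characteristic equation is s² + 8.6s + 1.37·8.6 = s² + 8.6s + 11.78 = 0.
So ω_n² = 11.78 ⇒ ω_n = 3.432 rad/s, and ζ = 8.6/(2ω_n) = 1.25.

ω_n = 3.43 rad/s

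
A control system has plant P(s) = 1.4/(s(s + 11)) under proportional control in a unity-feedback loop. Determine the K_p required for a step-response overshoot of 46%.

From %OS = 100·exp(−πζ/√(1−ζ²)) = 46%, ζ = −ln(0.46)/√(π²+ln²(0.46)) = 0.24.
Characteristic equation s² + 11s + 1.4K_p = 0 gives ζ = 11/(2√(1.4K_p)).
Setting ζ = 0.24: √(1.4K_p) = 11/(2·0.24) = 22.92, so K_p = 525.4/1.4 = 375.

K_p = 375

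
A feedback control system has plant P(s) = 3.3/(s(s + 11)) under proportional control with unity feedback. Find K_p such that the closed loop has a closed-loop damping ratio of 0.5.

Closed-loop characteristic equation: s² + 11s + K_p·3.3 = 0.
So ω_n = √(3.3K_p) and 2ζω_n = 11, giving ζ = 11/(2√(3.3K_p)).
Setting ζ = 0.5: √(3.3K_p) = 11/(2·0.5) = 11, so K_p = 121/3.3 = 36.7.

K_p = 36.7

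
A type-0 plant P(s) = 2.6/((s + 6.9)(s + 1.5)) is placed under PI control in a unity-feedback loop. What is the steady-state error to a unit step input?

The PI controller's integrator makes the forward path type 1, so e_ss to a step is zero.

0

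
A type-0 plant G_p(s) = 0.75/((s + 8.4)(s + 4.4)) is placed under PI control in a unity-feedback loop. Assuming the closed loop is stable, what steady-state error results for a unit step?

0

The PI controller's integrator makes the forward path type 1, so e_ss to a step is zero.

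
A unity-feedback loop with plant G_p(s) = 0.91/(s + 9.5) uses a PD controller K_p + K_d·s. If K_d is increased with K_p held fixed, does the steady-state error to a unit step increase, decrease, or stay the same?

K_d affects only the transient (the s-coefficient); the DC loop gain, and hence e_ss, depends only on K_p.

unchanged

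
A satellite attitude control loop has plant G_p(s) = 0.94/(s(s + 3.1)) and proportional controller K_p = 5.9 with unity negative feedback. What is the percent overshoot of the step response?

6.42%

Closed-loop characteristic equation: s² + 3.1s + 5.546 = 0, so ω_n = 2.355 rad/s and ζ = 3.1/(2·2.355) = 0.6582.
%OS = 100·exp(−πζ/√(1−ζ²)) = 100·exp(−π·0.6582/√0.5668) = 6.42%.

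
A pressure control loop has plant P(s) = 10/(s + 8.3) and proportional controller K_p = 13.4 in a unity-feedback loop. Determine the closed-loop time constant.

τ = 0.00703 s

Closed-loop transfer function: T(s) = K_p·P(s)/(1 + K_p·P(s)) = 134/(s + 8.3 + 134) = 134/(s + 142.3).
Time constant τ = 1/142.3 = 0.00703 s.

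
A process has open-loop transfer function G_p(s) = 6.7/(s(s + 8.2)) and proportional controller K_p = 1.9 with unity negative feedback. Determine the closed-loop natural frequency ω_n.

ω_n = 3.57 rad/s

1 + K_p·G_p(s) = 0 gives s² + 8.2s + 12.73 = 0.
Matching s² + 2ζω_n s + ω_n²: ω_n = √12.73 = 3.568 rad/s and 2ζω_n = 8.2, so ζ = 8.2/(2·3.568) = 1.15.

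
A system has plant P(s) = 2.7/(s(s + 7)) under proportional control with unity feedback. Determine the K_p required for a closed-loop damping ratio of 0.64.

Closed-loop characteristic equation: s² + 7s + K_p·2.7 = 0.
So ω_n = √(2.7K_p) and 2ζω_n = 7, giving ζ = 7/(2√(2.7K_p)).
Setting ζ = 0.64: √(2.7K_p) = 7/(2·0.64) = 5.469, so K_p = 29.91/2.7 = 11.1.

K_p = 11.1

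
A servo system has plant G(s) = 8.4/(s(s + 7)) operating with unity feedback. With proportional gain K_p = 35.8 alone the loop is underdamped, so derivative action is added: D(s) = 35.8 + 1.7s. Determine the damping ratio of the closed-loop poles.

Forward path: (35.8 + 1.7s)·8.4/(s(s+7)). The closed-loop characteristic equation is s² + (7 + 8.4·1.7)s + 8.4·35.8 = 0.
That is s² + 21.28s + 300.7 = 0, so ω_n = 17.34 rad/s and ζ = 21.28/(2·17.34) = 0.6136.

ζ = 0.614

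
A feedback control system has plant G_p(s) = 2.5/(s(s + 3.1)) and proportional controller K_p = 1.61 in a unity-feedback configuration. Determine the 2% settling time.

From 1 + K_pG_p(s) = 0: s² + 3.1s + 4.025 = 0 ⇒ ω_n = 2.006, ζ = 0.7726.
2% settling time T_s ≈ 4/(ζω_n) = 4/1.55 = 2.58 s.

T_s ≈ 2.58 s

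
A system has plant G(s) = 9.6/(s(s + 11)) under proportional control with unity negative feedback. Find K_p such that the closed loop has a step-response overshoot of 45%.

From %OS = 100·exp(−πζ/√(1−ζ²)) = 45%, ζ = −ln(0.45)/√(π²+ln²(0.45)) = 0.2463.
Characteristic equation s² + 11s + 9.6K_p = 0 gives ζ = 11/(2√(9.6K_p)).
Setting ζ = 0.2463: √(9.6K_p) = 11/(2·0.2463) = 22.33, so K_p = 498.5/9.6 = 51.9.

K_p = 51.9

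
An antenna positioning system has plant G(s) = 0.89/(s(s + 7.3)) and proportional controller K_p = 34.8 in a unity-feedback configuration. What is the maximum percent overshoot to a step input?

Closed-loop characteristic equation: s² + 7.3s + 30.97 = 0, so ω_n = 5.565 rad/s and ζ = 7.3/(2·5.565) = 0.6559.
%OS = 100·exp(−πζ/√(1−ζ²)) = 100·exp(−π·0.6559/√0.5699) = 6.53%.

6.53%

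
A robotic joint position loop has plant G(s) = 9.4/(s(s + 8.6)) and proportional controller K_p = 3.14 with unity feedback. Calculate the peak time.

T_p = 0.946 s

The closed-loop denominator s² + 8.6s + 29.52 gives ω_n = √29.52 = 5.433 and ζ = 8.6/(2ω_n) = 0.7915.
Damped frequency ω_d = ω_n√(1−ζ²) = 3.321 rad/s, so peak time T_p = π/ω_d = 0.946 s.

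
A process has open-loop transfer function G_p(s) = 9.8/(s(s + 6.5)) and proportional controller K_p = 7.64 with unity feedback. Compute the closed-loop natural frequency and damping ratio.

ω_n = 8.65 rad/s, ζ = 0.376

1 + K_p·G_p(s) = 0 gives s² + 6.5s + 74.87 = 0.
So ω_n² = 74.87 ⇒ ω_n = 8.653 rad/s, and ζ = 6.5/(2ω_n) = 0.376.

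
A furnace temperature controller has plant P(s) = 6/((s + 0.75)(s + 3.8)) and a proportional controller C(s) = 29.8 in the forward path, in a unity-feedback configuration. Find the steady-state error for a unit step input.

0.0157

The loop is type 0. Static position error constant K_pos = C(0)·P(0) = 29.8·2.105 = 62.74.
Steady-state error to a unit step: e_ss = 1/(1+K_pos) = 1/63.74 = 0.0157.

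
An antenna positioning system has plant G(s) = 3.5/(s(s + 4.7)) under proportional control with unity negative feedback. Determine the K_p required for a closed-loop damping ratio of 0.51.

Closed-loop characteristic equation: s² + 4.7s + K_p·3.5 = 0.
So ω_n = √(3.5K_p) and 2ζω_n = 4.7, giving ζ = 4.7/(2√(3.5K_p)).
Setting ζ = 0.51: √(3.5K_p) = 4.7/(2·0.51) = 4.608, so K_p = 21.23/3.5 = 6.07.

K_p = 6.07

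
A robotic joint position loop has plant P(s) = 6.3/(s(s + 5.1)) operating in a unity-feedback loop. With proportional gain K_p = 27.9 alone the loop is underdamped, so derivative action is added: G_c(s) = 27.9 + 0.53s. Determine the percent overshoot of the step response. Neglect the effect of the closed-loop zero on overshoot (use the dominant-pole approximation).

Forward path: (27.9 + 0.53s)·6.3/(s(s+5.1)). The closed-loop characteristic equation is s² + (5.1 + 6.3·0.53)s + 6.3·27.9 = 0.
That is s² + 8.439s + 175.8 = 0, so ω_n = 13.26 rad/s and ζ = 8.439/(2·13.26) = 0.3183.
%OS = 100·exp(−πζ/√(1−ζ²)) = 34.8%.

34.8%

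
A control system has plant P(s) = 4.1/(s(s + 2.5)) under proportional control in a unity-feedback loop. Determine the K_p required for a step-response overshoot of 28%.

From %OS = 100·exp(−πζ/√(1−ζ²)) = 28%, ζ = −ln(0.28)/√(π²+ln²(0.28)) = 0.3755.
Characteristic equation s² + 2.5s + 4.1K_p = 0 gives ζ = 2.5/(2√(4.1K_p)).
Setting ζ = 0.3755: √(4.1K_p) = 2.5/(2·0.3755) = 3.329, so K_p = 11.08/4.1 = 2.7.

K_p = 2.7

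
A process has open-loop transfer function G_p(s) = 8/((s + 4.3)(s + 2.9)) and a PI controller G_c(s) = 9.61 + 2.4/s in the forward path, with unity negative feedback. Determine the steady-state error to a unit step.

The open loop G_c(s)G_p(s) has a pole at the origin (type 1), so the static position error constant is infinite and e_ss = 1/(1+∞) = 0.

0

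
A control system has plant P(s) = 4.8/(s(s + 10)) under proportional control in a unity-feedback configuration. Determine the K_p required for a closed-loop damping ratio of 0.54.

Closed-loop characteristic equation: s² + 10s + K_p·4.8 = 0.
So ω_n = √(4.8K_p) and 2ζω_n = 10, giving ζ = 10/(2√(4.8K_p)).
Setting ζ = 0.54: √(4.8K_p) = 10/(2·0.54) = 9.259, so K_p = 85.73/4.8 = 17.9.

K_p = 17.9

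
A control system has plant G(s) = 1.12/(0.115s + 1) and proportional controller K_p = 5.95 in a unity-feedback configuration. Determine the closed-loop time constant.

τ = 0.015 s

Closed loop: T(s) = K_p·G/(1+K_p·G) = 6.664/(0.115s + 1 + 6.664), with pole at s = −(1 + 6.664)/0.115 = −66.64.
Closed-loop time constant τ = 1/66.64 = 0.015 s.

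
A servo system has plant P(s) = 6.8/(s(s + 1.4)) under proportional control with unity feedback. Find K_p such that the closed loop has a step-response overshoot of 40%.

K_p = 0.919

From %OS = 100·exp(−πζ/√(1−ζ²)) = 40%, ζ = −ln(0.4)/√(π²+ln²(0.4)) = 0.28.
Characteristic equation s² + 1.4s + 6.8K_p = 0 gives ζ = 1.4/(2√(6.8K_p)).
Setting ζ = 0.28: √(6.8K_p) = 1.4/(2·0.28) = 2.5, so K_p = 6.25/6.8 = 0.919.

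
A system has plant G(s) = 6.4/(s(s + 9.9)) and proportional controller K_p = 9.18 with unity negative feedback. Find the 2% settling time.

T_s ≈ 0.808 s

The closed-loop denominator s² + 9.9s + 58.75 gives ω_n = √58.75 = 7.665 and ζ = 9.9/(2ω_n) = 0.6458.
2% settling time T_s ≈ 4/(ζω_n) = 4/4.95 = 0.808 s.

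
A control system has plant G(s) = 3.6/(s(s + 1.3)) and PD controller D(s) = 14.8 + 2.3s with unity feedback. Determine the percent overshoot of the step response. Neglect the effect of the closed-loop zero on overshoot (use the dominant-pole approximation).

6.51%

Forward path: (14.8 + 2.3s)·3.6/(s(s+1.3)). The closed-loop characteristic equation is s² + (1.3 + 3.6·2.3)s + 3.6·14.8 = 0.
That is s² + 9.58s + 53.28 = 0, so ω_n = 7.299 rad/s and ζ = 9.58/(2·7.299) = 0.6562.
%OS = 100·exp(−πζ/√(1−ζ²)) = 6.51%.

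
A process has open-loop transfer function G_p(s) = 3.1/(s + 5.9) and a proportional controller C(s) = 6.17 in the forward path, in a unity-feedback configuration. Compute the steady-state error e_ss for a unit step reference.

The loop is type 0. Static position error constant K_pos = C(0)·G_p(0) = 6.17·0.5254 = 3.242.
Steady-state error to a unit step: e_ss = 1/(1+K_pos) = 1/4.242 = 0.236.

0.236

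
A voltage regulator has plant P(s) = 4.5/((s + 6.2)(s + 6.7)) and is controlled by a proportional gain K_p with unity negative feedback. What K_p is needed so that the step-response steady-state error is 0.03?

Steady-state error for a unit step on this type-0 loop is 1/(1 + K_p·P(0)).
P(0) = 0.1083. Require 1/(1 + K_p·0.1083) = 0.03, so 1 + 0.1083·K_p = 33.33.
K_p = (33.33 − 1)/0.1083 = 298.

K_p = 298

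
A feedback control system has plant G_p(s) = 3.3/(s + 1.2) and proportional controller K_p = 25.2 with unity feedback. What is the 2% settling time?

Closed-loop transfer function: T(s) = K_p·G_p(s)/(1 + K_p·G_p(s)) = 83.16/(s + 1.2 + 83.16) = 83.16/(s + 84.36).
Time constant τ = 1/84.36 = 0.01185 s, so the 2% settling time is about 4τ = 0.0474 s.

T_s ≈ 0.0474 s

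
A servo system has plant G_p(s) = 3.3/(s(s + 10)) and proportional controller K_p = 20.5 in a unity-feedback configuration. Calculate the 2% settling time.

The closed-loop denominator s² + 10s + 67.65 gives ω_n = √67.65 = 8.225 and ζ = 10/(2ω_n) = 0.6079.
2% settling time T_s ≈ 4/(ζω_n) = 4/5 = 0.8 s.

T_s ≈ 0.8 s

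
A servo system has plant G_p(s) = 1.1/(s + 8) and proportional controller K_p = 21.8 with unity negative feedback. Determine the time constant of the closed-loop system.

Closed-loop transfer function: T(s) = K_p·G_p(s)/(1 + K_p·G_p(s)) = 23.98/(s + 8 + 23.98) = 23.98/(s + 31.98).
Time constant τ = 1/31.98 = 0.0313 s.

τ = 0.0313 s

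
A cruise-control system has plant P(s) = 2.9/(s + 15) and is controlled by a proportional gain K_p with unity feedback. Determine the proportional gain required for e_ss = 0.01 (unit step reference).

Steady-state error for a unit step on this type-0 loop is 1/(1 + K_p·P(0)).
P(0) = 0.1933. Require 1/(1 + K_p·0.1933) = 0.01, so 1 + 0.1933·K_p = 100.
K_p = (100 − 1)/0.1933 = 512.

K_p = 512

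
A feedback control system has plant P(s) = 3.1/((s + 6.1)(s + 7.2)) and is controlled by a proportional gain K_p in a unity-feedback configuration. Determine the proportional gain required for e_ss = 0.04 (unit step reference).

Steady-state error for a unit step on this type-0 loop is 1/(1 + K_p·P(0)).
P(0) = 0.07058. Require 1/(1 + K_p·0.07058) = 0.04, so 1 + 0.07058·K_p = 25.
K_p = (25 − 1)/0.07058 = 340.

K_p = 340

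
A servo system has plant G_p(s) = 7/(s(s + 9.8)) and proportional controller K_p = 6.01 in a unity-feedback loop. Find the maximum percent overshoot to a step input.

From 1 + K_pG_p(s) = 0: s² + 9.8s + 42.07 = 0 ⇒ ω_n = 6.486, ζ = 0.7555.
%OS = 100·exp(−πζ/√(1−ζ²)) = 100·exp(−π·0.7555/√0.4293) = 2.67%.

2.67%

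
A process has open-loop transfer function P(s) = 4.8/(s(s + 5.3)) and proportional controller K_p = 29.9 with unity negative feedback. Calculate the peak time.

The closed-loop denominator s² + 5.3s + 143.5 gives ω_n = √143.5 = 11.98 and ζ = 5.3/(2ω_n) = 0.2212.
Damped frequency ω_d = ω_n√(1−ζ²) = 11.68 rad/s, so peak time T_p = π/ω_d = 0.269 s.

T_p = 0.269 s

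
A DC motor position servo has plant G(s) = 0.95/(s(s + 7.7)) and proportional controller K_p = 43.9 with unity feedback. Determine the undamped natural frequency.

ω_n = 6.46 rad/s

With unity feedback the closed-loop characteristic equation is s² + 7.7s + 43.9·0.95 = s² + 7.7s + 41.7 = 0.
So ω_n² = 41.7 ⇒ ω_n = 6.458 rad/s, and ζ = 7.7/(2ω_n) = 0.596.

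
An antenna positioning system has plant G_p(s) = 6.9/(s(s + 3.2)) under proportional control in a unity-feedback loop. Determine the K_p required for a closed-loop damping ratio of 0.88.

Closed-loop characteristic equation: s² + 3.2s + K_p·6.9 = 0.
So ω_n = √(6.9K_p) and 2ζω_n = 3.2, giving ζ = 3.2/(2√(6.9K_p)).
Setting ζ = 0.88: √(6.9K_p) = 3.2/(2·0.88) = 1.818, so K_p = 3.306/6.9 = 0.479.

K_p = 0.479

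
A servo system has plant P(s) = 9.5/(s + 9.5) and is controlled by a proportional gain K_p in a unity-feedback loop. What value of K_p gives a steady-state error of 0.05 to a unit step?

The loop is type 0, so e_ss(step) = 1/(1 + K_pos) with K_pos = K_p·P(0).
P(0) = 1. Require 1/(1 + K_p·1) = 0.05, so 1 + 1·K_p = 20.
K_p = (20 − 1)/1 = 19.

K_p = 19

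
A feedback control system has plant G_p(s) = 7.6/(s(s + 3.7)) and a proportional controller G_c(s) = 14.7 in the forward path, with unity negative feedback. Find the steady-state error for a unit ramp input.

The loop has one pole at the origin (type 1). Velocity error constant K_v = lim_{s→0} s·G_c(s)G_p(s) = 14.7·7.6/3.7 = 30.19.
Steady-state error to a unit ramp: e_ss = 1/K_v = 0.0331.

0.0331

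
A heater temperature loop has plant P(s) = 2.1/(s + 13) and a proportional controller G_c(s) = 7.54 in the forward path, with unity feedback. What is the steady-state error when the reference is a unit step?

0.451

The loop is type 0. Static position error constant K_pos = G_c(0)·P(0) = 7.54·0.1615 = 1.218.
Steady-state error to a unit step: e_ss = 1/(1+K_pos) = 1/2.218 = 0.451.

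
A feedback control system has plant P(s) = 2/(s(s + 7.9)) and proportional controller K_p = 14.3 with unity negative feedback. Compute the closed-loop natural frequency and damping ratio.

ω_n = 5.35 rad/s, ζ = 0.739

The closed-loop denominator is s(s+7.9) + 14.3·2 = s² + 7.9s + 28.6.
Matching s² + 2ζω_n s + ω_n²: ω_n = √28.6 = 5.348 rad/s and 2ζω_n = 7.9, so ζ = 7.9/(2·5.348) = 0.739.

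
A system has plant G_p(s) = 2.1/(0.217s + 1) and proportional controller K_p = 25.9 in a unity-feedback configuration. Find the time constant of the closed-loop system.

Closed loop: T(s) = K_p·G_p/(1+K_p·G_p) = 54.39/(0.217s + 1 + 54.39), with pole at s = −(1 + 54.39)/0.217 = −255.3.
Closed-loop time constant τ = 1/255.3 = 0.00392 s.

τ = 0.00392 s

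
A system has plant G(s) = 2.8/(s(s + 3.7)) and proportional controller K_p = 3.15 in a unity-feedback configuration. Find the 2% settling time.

Closed-loop characteristic equation: s² + 3.7s + 8.82 = 0, so ω_n = 2.97 rad/s and ζ = 3.7/(2·2.97) = 0.6229.
2% settling time T_s ≈ 4/(ζω_n) = 4/1.85 = 2.16 s.

T_s ≈ 2.16 s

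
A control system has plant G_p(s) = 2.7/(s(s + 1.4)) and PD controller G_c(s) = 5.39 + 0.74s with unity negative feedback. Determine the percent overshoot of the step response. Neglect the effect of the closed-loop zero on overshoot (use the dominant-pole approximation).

21%

Forward path: (5.39 + 0.74s)·2.7/(s(s+1.4)). The closed-loop characteristic equation is s² + (1.4 + 2.7·0.74)s + 2.7·5.39 = 0.
That is s² + 3.398s + 14.55 = 0, so ω_n = 3.815 rad/s and ζ = 3.398/(2·3.815) = 0.4454.
%OS = 100·exp(−πζ/√(1−ζ²)) = 21%.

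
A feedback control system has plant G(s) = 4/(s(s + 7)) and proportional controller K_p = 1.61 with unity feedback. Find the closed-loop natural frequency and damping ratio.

ω_n = 2.54 rad/s, ζ = 1.38

With unity feedback the closed-loop characteristic equation is s² + 7s + 1.61·4 = s² + 7s + 6.44 = 0.
Matching s² + 2ζω_n s + ω_n²: ω_n = √6.44 = 2.538 rad/s and 2ζω_n = 7, so ζ = 7/(2·2.538) = 1.38.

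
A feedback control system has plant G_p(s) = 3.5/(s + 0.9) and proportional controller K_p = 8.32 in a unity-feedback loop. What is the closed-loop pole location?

s = -30.02

Closed-loop transfer function: T(s) = K_p·G_p(s)/(1 + K_p·G_p(s)) = 29.12/(s + 0.9 + 29.12) = 29.12/(s + 30.02).
The closed-loop pole is at s = −30.02.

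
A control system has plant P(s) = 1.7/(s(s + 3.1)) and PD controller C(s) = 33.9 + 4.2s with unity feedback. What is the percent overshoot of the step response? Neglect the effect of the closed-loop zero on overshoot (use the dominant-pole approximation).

5.67%

Forward path: (33.9 + 4.2s)·1.7/(s(s+3.1)). The closed-loop characteristic equation is s² + (3.1 + 1.7·4.2)s + 1.7·33.9 = 0.
That is s² + 10.24s + 57.63 = 0, so ω_n = 7.591 rad/s and ζ = 10.24/(2·7.591) = 0.6744.
%OS = 100·exp(−πζ/√(1−ζ²)) = 5.67%.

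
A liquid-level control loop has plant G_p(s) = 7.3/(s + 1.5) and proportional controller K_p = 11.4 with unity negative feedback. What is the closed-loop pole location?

Closed-loop transfer function: T(s) = K_p·G_p(s)/(1 + K_p·G_p(s)) = 83.22/(s + 1.5 + 83.22) = 83.22/(s + 84.72).
The closed-loop pole is at s = −84.72.

s = -84.72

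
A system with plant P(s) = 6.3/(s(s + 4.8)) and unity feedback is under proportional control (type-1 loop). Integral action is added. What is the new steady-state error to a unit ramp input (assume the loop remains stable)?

0

The integrator raises the loop to type 2, so K_v → ∞ and e_ss to a ramp is zero.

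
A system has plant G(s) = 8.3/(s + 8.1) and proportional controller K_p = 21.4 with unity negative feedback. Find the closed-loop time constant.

Closed-loop transfer function: T(s) = K_p·G(s)/(1 + K_p·G(s)) = 177.6/(s + 8.1 + 177.6) = 177.6/(s + 185.7).
Time constant τ = 1/185.7 = 0.00538 s.

τ = 0.00538 s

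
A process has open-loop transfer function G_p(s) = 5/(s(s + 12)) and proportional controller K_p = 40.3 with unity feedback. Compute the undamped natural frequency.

ω_n = 14.2 rad/s

1 + K_p·G_p(s) = 0 gives s² + 12s + 201.5 = 0.
Matching s² + 2ζω_n s + ω_n²: ω_n = √201.5 = 14.2 rad/s and 2ζω_n = 12, so ζ = 12/(2·14.2) = 0.423.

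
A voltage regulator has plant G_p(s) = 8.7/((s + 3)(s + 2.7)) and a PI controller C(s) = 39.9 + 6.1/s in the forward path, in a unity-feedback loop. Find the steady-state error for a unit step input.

0

The open loop C(s)G_p(s) has a pole at the origin (type 1), so the static position error constant is infinite and e_ss = 1/(1+∞) = 0.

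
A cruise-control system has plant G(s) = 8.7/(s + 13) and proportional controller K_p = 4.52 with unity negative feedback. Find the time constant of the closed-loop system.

Closed-loop transfer function: T(s) = K_p·G(s)/(1 + K_p·G(s)) = 39.32/(s + 13 + 39.32) = 39.32/(s + 52.32).
Time constant τ = 1/52.32 = 0.0191 s.

τ = 0.0191 s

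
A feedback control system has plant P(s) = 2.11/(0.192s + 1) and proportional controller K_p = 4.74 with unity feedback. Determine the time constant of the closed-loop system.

τ = 0.0175 s

Closed loop: T(s) = K_p·P/(1+K_p·P) = 10/(0.192s + 1 + 10), with pole at s = −(1 + 10)/0.192 = −57.3.
Closed-loop time constant τ = 1/57.3 = 0.0175 s.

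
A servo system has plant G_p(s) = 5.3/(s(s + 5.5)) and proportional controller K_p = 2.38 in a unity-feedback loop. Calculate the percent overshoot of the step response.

2.14%

Closed-loop characteristic equation: s² + 5.5s + 12.61 = 0, so ω_n = 3.552 rad/s and ζ = 5.5/(2·3.552) = 0.7743.
%OS = 100·exp(−πζ/√(1−ζ²)) = 100·exp(−π·0.7743/√0.4005) = 2.14%.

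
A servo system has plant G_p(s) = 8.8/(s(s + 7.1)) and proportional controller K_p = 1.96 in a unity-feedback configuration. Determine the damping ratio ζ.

The closed-loop denominator is s(s+7.1) + 1.96·8.8 = s² + 7.1s + 17.25.
Matching s² + 2ζω_n s + ω_n²: ω_n = √17.25 = 4.153 rad/s and 2ζω_n = 7.1, so ζ = 7.1/(2·4.153) = 0.855.

ζ = 0.855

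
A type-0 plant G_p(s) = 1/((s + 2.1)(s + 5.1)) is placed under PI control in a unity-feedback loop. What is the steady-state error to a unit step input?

0

The PI controller's integrator makes the forward path type 1, so e_ss to a step is zero.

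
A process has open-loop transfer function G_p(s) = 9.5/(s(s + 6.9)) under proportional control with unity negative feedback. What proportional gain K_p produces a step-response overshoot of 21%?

K_p = 6.33

From %OS = 100·exp(−πζ/√(1−ζ²)) = 21%, ζ = −ln(0.21)/√(π²+ln²(0.21)) = 0.4449.
Characteristic equation s² + 6.9s + 9.5K_p = 0 gives ζ = 6.9/(2√(9.5K_p)).
Setting ζ = 0.4449: √(9.5K_p) = 6.9/(2·0.4449) = 7.755, so K_p = 60.13/9.5 = 6.33.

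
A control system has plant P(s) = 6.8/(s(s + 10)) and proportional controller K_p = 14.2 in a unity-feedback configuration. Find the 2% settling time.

T_s ≈ 0.8 s

The closed-loop denominator s² + 10s + 96.56 gives ω_n = √96.56 = 9.826 and ζ = 10/(2ω_n) = 0.5088.
2% settling time T_s ≈ 4/(ζω_n) = 4/5 = 0.8 s.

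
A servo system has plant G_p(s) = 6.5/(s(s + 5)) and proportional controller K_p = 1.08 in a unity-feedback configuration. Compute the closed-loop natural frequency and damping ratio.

With unity feedback the closed-loop characteristic equation is s² + 5s + 1.08·6.5 = s² + 5s + 7.02 = 0.
Matching s² + 2ζω_n s + ω_n²: ω_n = √7.02 = 2.65 rad/s and 2ζω_n = 5, so ζ = 5/(2·2.65) = 0.944.

ω_n = 2.65 rad/s, ζ = 0.944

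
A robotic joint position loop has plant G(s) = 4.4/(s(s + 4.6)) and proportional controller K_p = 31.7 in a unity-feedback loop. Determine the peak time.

From 1 + K_pG(s) = 0: s² + 4.6s + 139.5 = 0 ⇒ ω_n = 11.81, ζ = 0.1947.
Damped frequency ω_d = ω_n√(1−ζ²) = 11.58 rad/s, so peak time T_p = π/ω_d = 0.271 s.

T_p = 0.271 s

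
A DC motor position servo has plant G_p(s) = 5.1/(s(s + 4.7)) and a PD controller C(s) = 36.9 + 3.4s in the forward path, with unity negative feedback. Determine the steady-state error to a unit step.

0

The open loop C(s)G_p(s) has a pole at the origin (type 1), so the static position error constant is infinite and e_ss = 1/(1+∞) = 0.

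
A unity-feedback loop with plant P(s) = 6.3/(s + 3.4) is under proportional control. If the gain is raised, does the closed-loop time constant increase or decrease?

Closed-loop pole is at s = −(3.4+K_p·6.3); larger K_p moves it further left, so τ = 1/(3.4+K_p·6.3) decreases.

decrease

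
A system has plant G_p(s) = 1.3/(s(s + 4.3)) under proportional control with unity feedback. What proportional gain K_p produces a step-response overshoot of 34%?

K_p = 33.7

From %OS = 100·exp(−πζ/√(1−ζ²)) = 34%, ζ = −ln(0.34)/√(π²+ln²(0.34)) = 0.3248.
Characteristic equation s² + 4.3s + 1.3K_p = 0 gives ζ = 4.3/(2√(1.3K_p)).
Setting ζ = 0.3248: √(1.3K_p) = 4.3/(2·0.3248) = 6.62, so K_p = 43.82/1.3 = 33.7.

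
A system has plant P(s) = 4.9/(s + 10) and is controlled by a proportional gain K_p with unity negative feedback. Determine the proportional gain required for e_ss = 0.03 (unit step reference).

For a type-0 loop with proportional control, e_ss = 1/(1 + K_p·P(0)).
P(0) = 0.49. Require 1/(1 + K_p·0.49) = 0.03, so 1 + 0.49·K_p = 33.33.
K_p = (33.33 − 1)/0.49 = 66.

K_p = 66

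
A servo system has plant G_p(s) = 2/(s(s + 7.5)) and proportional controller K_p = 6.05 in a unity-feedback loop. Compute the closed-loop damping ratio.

The closed-loop denominator is s(s+7.5) + 6.05·2 = s² + 7.5s + 12.1.
So ω_n² = 12.1 ⇒ ω_n = 3.479 rad/s, and ζ = 7.5/(2ω_n) = 1.08.

ζ = 1.08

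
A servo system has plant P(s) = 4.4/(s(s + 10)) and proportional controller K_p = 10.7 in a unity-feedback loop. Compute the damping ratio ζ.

With unity feedback the closed-loop characteristic equation is s² + 10s + 10.7·4.4 = s² + 10s + 47.08 = 0.
Matching s² + 2ζω_n s + ω_n²: ω_n = √47.08 = 6.861 rad/s and 2ζω_n = 10, so ζ = 10/(2·6.861) = 0.729.

ζ = 0.729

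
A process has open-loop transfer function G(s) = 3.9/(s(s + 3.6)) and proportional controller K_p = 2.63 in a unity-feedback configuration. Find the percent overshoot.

From 1 + K_pG(s) = 0: s² + 3.6s + 10.26 = 0 ⇒ ω_n = 3.203, ζ = 0.562.
%OS = 100·exp(−πζ/√(1−ζ²)) = 100·exp(−π·0.562/√0.6841) = 11.8%.

11.8%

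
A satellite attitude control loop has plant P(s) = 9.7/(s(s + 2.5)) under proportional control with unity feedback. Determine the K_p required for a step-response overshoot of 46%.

K_p = 2.8

From %OS = 100·exp(−πζ/√(1−ζ²)) = 46%, ζ = −ln(0.46)/√(π²+ln²(0.46)) = 0.24.
Characteristic equation s² + 2.5s + 9.7K_p = 0 gives ζ = 2.5/(2√(9.7K_p)).
Setting ζ = 0.24: √(9.7K_p) = 2.5/(2·0.24) = 5.209, so K_p = 27.14/9.7 = 2.8.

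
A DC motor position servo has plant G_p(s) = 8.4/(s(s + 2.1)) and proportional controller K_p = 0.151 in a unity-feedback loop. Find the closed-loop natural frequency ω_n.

ω_n = 1.13 rad/s

With unity feedback the closed-loop characteristic equation is s² + 2.1s + 0.151·8.4 = s² + 2.1s + 1.268 = 0.
Matching s² + 2ζω_n s + ω_n²: ω_n = √1.268 = 1.126 rad/s and 2ζω_n = 2.1, so ζ = 2.1/(2·1.126) = 0.932.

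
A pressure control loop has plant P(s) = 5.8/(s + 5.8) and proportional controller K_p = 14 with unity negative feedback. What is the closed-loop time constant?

Closed-loop transfer function: T(s) = K_p·P(s)/(1 + K_p·P(s)) = 81.2/(s + 5.8 + 81.2) = 81.2/(s + 87).
Time constant τ = 1/87 = 0.0115 s.

τ = 0.0115 s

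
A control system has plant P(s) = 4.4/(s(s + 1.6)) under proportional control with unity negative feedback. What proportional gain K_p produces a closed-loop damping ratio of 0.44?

Closed-loop characteristic equation: s² + 1.6s + K_p·4.4 = 0.
So ω_n = √(4.4K_p) and 2ζω_n = 1.6, giving ζ = 1.6/(2√(4.4K_p)).
Setting ζ = 0.44: √(4.4K_p) = 1.6/(2·0.44) = 1.818, so K_p = 3.306/4.4 = 0.751.

K_p = 0.751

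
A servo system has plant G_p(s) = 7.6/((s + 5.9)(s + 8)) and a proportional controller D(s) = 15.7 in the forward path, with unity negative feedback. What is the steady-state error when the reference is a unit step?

0.283

The loop is type 0. Static position error constant K_pos = D(0)·G_p(0) = 15.7·0.161 = 2.528.
Steady-state error to a unit step: e_ss = 1/(1+K_pos) = 1/3.528 = 0.283.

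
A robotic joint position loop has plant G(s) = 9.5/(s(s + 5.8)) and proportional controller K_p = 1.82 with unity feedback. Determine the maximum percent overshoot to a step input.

The closed-loop denominator s² + 5.8s + 17.29 gives ω_n = √17.29 = 4.158 and ζ = 5.8/(2ω_n) = 0.6974.
%OS = 100·exp(−πζ/√(1−ζ²)) = 100·exp(−π·0.6974/√0.5136) = 4.7%.

4.7%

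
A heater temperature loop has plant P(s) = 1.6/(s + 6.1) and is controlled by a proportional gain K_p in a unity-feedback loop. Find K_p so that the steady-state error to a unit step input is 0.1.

The loop is type 0, so e_ss(step) = 1/(1 + K_pos) with K_pos = K_p·P(0).
P(0) = 0.2623. Require 1/(1 + K_p·0.2623) = 0.1, so 1 + 0.2623·K_p = 10.
K_p = (10 − 1)/0.2623 = 34.3.

K_p = 34.3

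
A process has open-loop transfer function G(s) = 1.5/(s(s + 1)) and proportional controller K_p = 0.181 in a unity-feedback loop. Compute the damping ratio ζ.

ζ = 0.96

1 + K_p·G(s) = 0 gives s² + 1s + 0.2715 = 0.
Matching s² + 2ζω_n s + ω_n²: ω_n = √0.2715 = 0.5211 rad/s and 2ζω_n = 1, so ζ = 1/(2·0.5211) = 0.96.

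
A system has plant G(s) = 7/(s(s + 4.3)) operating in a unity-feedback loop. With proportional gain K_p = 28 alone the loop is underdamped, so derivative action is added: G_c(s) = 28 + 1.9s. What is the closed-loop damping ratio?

Forward path: (28 + 1.9s)·7/(s(s+4.3)). The closed-loop characteristic equation is s² + (4.3 + 7·1.9)s + 7·28 = 0.
That is s² + 17.6s + 196 = 0, so ω_n = 14 rad/s and ζ = 17.6/(2·14) = 0.6286.

ζ = 0.629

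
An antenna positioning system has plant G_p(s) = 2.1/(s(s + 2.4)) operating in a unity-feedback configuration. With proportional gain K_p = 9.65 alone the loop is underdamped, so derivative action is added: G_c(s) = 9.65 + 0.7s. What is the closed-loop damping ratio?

ζ = 0.43

Forward path: (9.65 + 0.7s)·2.1/(s(s+2.4)). The closed-loop characteristic equation is s² + (2.4 + 2.1·0.7)s + 2.1·9.65 = 0.
That is s² + 3.87s + 20.27 = 0, so ω_n = 4.502 rad/s and ζ = 3.87/(2·4.502) = 0.4298.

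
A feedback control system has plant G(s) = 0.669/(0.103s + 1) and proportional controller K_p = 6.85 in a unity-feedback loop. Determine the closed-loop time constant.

τ = 0.0185 s

Closed loop: T(s) = K_p·G/(1+K_p·G) = 4.583/(0.103s + 1 + 4.583), with pole at s = −(1 + 4.583)/0.103 = −54.2.
Closed-loop time constant τ = 1/54.2 = 0.0185 s.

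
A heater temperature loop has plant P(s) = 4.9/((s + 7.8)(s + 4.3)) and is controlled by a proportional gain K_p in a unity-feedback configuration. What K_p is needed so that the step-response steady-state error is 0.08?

K_p = 78.7

Steady-state error for a unit step on this type-0 loop is 1/(1 + K_p·P(0)).
P(0) = 0.1461. Require 1/(1 + K_p·0.1461) = 0.08, so 1 + 0.1461·K_p = 12.5.
K_p = (12.5 − 1)/0.1461 = 78.7.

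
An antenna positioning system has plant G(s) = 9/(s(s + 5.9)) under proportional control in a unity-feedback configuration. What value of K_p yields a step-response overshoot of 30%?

K_p = 7.55

From %OS = 100·exp(−πζ/√(1−ζ²)) = 30%, ζ = −ln(0.3)/√(π²+ln²(0.3)) = 0.3579.
Characteristic equation s² + 5.9s + 9K_p = 0 gives ζ = 5.9/(2√(9K_p)).
Setting ζ = 0.3579: √(9K_p) = 5.9/(2·0.3579) = 8.244, so K_p = 67.96/9 = 7.55.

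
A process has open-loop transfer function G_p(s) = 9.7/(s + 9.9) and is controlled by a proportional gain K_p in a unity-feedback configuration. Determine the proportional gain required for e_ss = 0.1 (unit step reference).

K_p = 9.19

For a type-0 loop with proportional control, e_ss = 1/(1 + K_p·G_p(0)).
G_p(0) = 0.9798. Require 1/(1 + K_p·0.9798) = 0.1, so 1 + 0.9798·K_p = 10.
K_p = (10 − 1)/0.9798 = 9.19.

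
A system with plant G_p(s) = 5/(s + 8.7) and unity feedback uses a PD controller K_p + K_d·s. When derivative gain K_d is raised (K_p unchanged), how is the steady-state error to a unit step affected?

unchanged

K_d affects only the transient (the s-coefficient); the DC loop gain, and hence e_ss, depends only on K_p.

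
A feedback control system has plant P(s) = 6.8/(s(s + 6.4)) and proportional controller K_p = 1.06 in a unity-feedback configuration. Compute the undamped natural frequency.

With unity feedback the closed-loop characteristic equation is s² + 6.4s + 1.06·6.8 = s² + 6.4s + 7.208 = 0.
So ω_n² = 7.208 ⇒ ω_n = 2.685 rad/s, and ζ = 6.4/(2ω_n) = 1.19.

ω_n = 2.68 rad/s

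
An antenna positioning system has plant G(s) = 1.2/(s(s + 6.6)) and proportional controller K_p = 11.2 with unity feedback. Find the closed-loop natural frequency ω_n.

ω_n = 3.67 rad/s

1 + K_p·G(s) = 0 gives s² + 6.6s + 13.44 = 0.
Matching s² + 2ζω_n s + ω_n²: ω_n = √13.44 = 3.666 rad/s and 2ζω_n = 6.6, so ζ = 6.6/(2·3.666) = 0.9.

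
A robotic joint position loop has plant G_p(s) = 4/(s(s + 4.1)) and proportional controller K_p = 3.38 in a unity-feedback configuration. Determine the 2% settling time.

T_s ≈ 1.95 s

Closed-loop characteristic equation: s² + 4.1s + 13.52 = 0, so ω_n = 3.677 rad/s and ζ = 4.1/(2·3.677) = 0.5575.
2% settling time T_s ≈ 4/(ζω_n) = 4/2.05 = 1.95 s.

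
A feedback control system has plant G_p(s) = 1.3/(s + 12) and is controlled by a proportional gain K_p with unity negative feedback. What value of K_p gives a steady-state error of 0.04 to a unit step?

K_p = 222

The loop is type 0, so e_ss(step) = 1/(1 + K_pos) with K_pos = K_p·G_p(0).
G_p(0) = 0.1083. Require 1/(1 + K_p·0.1083) = 0.04, so 1 + 0.1083·K_p = 25.
K_p = (25 − 1)/0.1083 = 222.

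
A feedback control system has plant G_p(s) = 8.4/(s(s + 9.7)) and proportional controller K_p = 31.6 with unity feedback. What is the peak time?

T_p = 0.202 s

From 1 + K_pG_p(s) = 0: s² + 9.7s + 265.4 = 0 ⇒ ω_n = 16.29, ζ = 0.2977.
Damped frequency ω_d = ω_n√(1−ζ²) = 15.55 rad/s, so peak time T_p = π/ω_d = 0.202 s.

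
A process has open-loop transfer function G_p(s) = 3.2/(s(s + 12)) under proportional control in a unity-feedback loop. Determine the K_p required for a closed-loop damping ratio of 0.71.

K_p = 22.3

Closed-loop characteristic equation: s² + 12s + K_p·3.2 = 0.
So ω_n = √(3.2K_p) and 2ζω_n = 12, giving ζ = 12/(2√(3.2K_p)).
Setting ζ = 0.71: √(3.2K_p) = 12/(2·0.71) = 8.451, so K_p = 71.41/3.2 = 22.3.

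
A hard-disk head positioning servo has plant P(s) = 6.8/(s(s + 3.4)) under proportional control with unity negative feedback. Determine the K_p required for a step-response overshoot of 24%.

K_p = 2.48

From %OS = 100·exp(−πζ/√(1−ζ²)) = 24%, ζ = −ln(0.24)/√(π²+ln²(0.24)) = 0.4136.
Characteristic equation s² + 3.4s + 6.8K_p = 0 gives ζ = 3.4/(2√(6.8K_p)).
Setting ζ = 0.4136: √(6.8K_p) = 3.4/(2·0.4136) = 4.11, so K_p = 16.89/6.8 = 2.48.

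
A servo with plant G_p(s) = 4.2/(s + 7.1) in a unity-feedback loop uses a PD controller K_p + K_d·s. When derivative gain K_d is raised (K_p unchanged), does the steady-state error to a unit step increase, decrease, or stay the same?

unchanged

K_d affects only the transient (the s-coefficient); the DC loop gain, and hence e_ss, depends only on K_p.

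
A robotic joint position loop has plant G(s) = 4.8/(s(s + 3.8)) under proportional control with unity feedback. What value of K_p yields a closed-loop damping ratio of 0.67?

K_p = 1.68

Closed-loop characteristic equation: s² + 3.8s + K_p·4.8 = 0.
So ω_n = √(4.8K_p) and 2ζω_n = 3.8, giving ζ = 3.8/(2√(4.8K_p)).
Setting ζ = 0.67: √(4.8K_p) = 3.8/(2·0.67) = 2.836, so K_p = 8.042/4.8 = 1.68.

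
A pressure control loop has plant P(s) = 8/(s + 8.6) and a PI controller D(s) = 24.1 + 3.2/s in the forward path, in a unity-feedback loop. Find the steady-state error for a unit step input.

0

The open loop D(s)P(s) has a pole at the origin (type 1), so the static position error constant is infinite and e_ss = 1/(1+∞) = 0.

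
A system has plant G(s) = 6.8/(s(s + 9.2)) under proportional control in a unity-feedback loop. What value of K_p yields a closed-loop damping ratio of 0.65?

Closed-loop characteristic equation: s² + 9.2s + K_p·6.8 = 0.
So ω_n = √(6.8K_p) and 2ζω_n = 9.2, giving ζ = 9.2/(2√(6.8K_p)).
Setting ζ = 0.65: √(6.8K_p) = 9.2/(2·0.65) = 7.077, so K_p = 50.08/6.8 = 7.37.

K_p = 7.37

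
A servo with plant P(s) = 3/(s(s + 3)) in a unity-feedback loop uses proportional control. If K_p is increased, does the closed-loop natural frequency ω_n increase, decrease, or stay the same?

increase

ω_n = √(3·K_p), which grows with K_p.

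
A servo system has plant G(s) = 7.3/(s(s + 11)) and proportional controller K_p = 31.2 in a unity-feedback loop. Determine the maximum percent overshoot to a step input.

From 1 + K_pG(s) = 0: s² + 11s + 227.8 = 0 ⇒ ω_n = 15.09, ζ = 0.3644.
%OS = 100·exp(−πζ/√(1−ζ²)) = 100·exp(−π·0.3644/√0.8672) = 29.2%.

29.2%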